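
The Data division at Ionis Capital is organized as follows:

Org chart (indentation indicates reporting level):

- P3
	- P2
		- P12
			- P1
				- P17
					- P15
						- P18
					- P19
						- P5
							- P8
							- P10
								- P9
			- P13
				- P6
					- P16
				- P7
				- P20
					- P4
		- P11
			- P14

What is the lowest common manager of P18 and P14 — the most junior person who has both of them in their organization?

P18's chain of managers is P15, P17, P1, P12, P2, P3. P14's chain of managers is P11, P2, P3. The first manager that appears in both chains is P2.

P2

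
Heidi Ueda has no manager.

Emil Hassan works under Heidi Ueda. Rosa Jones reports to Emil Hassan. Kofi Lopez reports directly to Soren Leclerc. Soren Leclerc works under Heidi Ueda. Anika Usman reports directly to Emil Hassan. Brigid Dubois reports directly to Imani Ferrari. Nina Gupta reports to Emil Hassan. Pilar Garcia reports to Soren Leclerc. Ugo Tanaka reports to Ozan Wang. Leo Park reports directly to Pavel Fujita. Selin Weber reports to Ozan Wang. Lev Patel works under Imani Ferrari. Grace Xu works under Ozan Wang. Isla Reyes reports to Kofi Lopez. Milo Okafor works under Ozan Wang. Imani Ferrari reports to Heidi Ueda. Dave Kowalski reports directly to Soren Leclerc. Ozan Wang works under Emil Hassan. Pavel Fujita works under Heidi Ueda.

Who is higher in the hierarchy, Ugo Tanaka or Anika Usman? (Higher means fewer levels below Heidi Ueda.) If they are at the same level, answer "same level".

Anika Usman

Ugo Tanaka is 3 levels below Heidi Ueda; Anika Usman is 2. Anika Usman is higher.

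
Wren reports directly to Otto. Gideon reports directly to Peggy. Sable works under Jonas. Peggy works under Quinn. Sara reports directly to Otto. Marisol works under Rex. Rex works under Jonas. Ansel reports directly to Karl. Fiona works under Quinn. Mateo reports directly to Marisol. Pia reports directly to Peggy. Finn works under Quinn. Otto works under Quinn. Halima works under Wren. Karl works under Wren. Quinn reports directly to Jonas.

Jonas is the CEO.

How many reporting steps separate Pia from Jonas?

3

Chain from Pia up to Jonas: Pia → Peggy → Quinn → Jonas. That is 3 steps up, so Pia is 3 levels below Jonas.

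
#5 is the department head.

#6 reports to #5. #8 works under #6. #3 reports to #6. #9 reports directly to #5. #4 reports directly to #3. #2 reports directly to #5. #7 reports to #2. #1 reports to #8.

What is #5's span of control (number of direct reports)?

3

#5 directly manages #6, #9, #2. That is 3 direct reports.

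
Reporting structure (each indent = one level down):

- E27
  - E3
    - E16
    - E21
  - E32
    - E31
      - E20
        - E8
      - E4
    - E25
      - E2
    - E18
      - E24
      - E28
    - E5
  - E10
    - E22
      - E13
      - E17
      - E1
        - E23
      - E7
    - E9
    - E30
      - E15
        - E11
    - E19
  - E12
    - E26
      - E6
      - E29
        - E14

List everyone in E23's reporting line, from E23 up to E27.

E23 -> E1 -> E22 -> E10 -> E27

E23 reports to E1. E1 reports to E22. E22 reports to E10. E10 reports to E27. E27 is at the top.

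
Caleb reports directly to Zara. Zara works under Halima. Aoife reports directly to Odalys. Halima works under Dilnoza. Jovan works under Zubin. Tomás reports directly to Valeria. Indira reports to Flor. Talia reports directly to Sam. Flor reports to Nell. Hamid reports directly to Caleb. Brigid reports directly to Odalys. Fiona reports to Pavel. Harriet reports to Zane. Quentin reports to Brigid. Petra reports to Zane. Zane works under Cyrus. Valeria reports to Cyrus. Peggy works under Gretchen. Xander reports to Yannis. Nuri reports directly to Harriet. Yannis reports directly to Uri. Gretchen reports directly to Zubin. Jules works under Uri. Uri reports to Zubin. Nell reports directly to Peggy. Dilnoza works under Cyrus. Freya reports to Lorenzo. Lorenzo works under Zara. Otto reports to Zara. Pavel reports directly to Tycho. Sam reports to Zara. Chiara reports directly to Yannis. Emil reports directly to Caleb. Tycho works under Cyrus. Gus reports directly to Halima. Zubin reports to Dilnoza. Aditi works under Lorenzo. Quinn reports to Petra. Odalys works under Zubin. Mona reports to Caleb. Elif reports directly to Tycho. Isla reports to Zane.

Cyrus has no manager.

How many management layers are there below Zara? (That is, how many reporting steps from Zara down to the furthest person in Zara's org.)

2

The longest chain under Zara runs Zara → Sam → Talia, which is 2 levels below Zara.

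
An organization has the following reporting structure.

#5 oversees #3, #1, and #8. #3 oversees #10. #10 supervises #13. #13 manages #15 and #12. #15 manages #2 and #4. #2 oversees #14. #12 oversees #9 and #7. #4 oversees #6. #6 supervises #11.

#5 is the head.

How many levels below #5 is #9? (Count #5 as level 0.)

Chain from #9 up to #5: #9 → #12 → #13 → #10 → #3 → #5. That is 5 steps up, so #9 is 5 levels below #5.

5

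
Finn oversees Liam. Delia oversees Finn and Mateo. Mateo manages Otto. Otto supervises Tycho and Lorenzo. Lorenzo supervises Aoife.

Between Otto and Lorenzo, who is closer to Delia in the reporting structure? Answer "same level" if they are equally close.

Otto is 2 levels below Delia; Lorenzo is 3. Otto is higher.

Otto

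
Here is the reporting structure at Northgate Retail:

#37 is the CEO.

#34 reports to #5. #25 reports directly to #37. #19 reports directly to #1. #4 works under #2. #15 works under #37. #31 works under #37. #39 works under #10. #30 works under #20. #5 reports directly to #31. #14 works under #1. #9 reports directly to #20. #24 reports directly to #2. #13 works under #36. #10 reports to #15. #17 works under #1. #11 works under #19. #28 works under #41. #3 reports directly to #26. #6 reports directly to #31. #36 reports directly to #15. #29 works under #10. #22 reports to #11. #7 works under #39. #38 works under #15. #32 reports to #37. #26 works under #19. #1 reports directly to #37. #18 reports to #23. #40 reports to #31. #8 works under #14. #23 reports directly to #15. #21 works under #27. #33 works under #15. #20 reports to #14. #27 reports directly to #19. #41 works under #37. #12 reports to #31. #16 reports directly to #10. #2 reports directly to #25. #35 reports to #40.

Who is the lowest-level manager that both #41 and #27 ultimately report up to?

#41's chain of managers is #37. #27's chain of managers is #19, #1, #37. The first manager that appears in both chains is #37.

#37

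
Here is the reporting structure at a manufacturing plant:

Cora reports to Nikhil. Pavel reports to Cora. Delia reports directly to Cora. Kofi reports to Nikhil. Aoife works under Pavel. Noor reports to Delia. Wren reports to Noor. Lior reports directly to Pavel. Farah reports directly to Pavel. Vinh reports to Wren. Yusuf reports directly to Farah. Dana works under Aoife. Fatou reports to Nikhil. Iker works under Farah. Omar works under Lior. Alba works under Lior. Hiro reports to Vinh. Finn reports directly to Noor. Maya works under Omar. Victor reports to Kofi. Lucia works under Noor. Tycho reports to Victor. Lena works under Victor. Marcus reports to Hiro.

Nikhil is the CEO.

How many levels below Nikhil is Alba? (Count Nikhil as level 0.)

4

Chain from Alba up to Nikhil: Alba → Lior → Pavel → Cora → Nikhil. That is 4 steps up, so Alba is 4 levels below Nikhil.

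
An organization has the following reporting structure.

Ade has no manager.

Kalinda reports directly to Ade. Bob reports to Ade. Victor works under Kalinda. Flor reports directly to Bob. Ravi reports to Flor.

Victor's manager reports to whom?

Ade

Victor reports to Kalinda, and Kalinda reports to Ade. So Victor's skip-level manager is Ade.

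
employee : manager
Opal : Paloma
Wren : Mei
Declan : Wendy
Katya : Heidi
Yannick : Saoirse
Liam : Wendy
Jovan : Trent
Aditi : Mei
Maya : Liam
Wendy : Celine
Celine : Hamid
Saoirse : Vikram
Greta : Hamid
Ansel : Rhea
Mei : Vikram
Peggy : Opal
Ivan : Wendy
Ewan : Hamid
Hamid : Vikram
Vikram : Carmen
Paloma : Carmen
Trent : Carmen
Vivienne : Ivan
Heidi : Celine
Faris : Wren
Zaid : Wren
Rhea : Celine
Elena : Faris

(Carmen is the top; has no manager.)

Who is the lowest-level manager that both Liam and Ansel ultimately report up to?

Liam's chain of managers is Wendy, Celine, Hamid, Vikram, Carmen. Ansel's chain of managers is Rhea, Celine, Hamid, Vikram, Carmen. The first manager that appears in both chains is Celine.

Celine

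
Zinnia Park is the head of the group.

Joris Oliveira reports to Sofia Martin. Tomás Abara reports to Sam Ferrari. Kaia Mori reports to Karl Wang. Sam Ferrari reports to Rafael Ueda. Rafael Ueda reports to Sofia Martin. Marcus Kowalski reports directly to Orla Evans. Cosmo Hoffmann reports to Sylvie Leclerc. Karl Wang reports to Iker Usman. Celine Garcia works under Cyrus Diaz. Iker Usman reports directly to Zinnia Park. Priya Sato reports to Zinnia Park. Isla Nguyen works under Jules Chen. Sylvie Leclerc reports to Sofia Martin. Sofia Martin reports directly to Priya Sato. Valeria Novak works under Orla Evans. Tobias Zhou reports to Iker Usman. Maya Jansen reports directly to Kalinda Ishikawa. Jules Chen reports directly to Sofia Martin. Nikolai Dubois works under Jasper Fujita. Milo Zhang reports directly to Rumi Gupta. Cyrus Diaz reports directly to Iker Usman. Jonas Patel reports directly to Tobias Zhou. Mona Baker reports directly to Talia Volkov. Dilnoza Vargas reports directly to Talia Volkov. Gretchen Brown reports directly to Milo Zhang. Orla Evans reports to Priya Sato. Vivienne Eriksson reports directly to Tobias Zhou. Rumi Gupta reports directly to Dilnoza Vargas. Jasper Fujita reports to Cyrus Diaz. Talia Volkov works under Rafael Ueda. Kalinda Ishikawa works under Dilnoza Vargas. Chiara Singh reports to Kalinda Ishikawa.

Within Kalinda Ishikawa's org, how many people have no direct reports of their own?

2

The people in Kalinda Ishikawa's organization with no one reporting to them are Maya Jansen, Chiara Singh. That is 2.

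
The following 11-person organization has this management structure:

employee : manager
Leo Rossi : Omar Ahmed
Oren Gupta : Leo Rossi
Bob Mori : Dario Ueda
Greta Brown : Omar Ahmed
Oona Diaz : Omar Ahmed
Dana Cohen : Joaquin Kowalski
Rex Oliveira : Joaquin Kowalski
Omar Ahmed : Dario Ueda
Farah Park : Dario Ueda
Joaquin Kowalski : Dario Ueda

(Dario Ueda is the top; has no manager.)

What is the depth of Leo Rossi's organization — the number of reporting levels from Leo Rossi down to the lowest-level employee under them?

The longest chain under Leo Rossi runs Leo Rossi → Oren Gupta, which is 1 level below Leo Rossi.

1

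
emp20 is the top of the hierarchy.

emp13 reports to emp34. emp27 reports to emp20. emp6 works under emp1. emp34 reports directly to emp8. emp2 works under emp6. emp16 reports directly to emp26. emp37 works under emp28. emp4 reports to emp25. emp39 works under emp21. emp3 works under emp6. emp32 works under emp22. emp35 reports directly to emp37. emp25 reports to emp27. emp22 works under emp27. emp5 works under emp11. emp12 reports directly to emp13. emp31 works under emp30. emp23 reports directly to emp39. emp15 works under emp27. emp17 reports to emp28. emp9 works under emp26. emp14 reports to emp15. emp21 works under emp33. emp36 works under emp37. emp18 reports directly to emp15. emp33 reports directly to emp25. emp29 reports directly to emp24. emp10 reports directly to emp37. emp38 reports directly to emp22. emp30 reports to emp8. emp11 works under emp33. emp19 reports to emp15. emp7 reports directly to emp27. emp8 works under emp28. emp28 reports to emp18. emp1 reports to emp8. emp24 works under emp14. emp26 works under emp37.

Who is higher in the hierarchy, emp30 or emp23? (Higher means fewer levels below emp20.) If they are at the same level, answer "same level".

Both emp30 and emp23 are 6 levels below emp20.

same level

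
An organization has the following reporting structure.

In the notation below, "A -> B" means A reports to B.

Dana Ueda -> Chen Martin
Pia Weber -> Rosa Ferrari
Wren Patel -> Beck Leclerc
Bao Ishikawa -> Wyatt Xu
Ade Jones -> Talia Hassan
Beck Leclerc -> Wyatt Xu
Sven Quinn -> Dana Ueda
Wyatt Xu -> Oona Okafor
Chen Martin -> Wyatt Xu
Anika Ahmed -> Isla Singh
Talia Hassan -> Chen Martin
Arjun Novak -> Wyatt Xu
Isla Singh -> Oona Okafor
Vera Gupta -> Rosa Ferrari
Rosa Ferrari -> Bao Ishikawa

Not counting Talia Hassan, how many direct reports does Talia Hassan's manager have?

1

Talia Hassan reports to Chen Martin. Chen Martin's other direct reports are Dana Ueda — 1 peer.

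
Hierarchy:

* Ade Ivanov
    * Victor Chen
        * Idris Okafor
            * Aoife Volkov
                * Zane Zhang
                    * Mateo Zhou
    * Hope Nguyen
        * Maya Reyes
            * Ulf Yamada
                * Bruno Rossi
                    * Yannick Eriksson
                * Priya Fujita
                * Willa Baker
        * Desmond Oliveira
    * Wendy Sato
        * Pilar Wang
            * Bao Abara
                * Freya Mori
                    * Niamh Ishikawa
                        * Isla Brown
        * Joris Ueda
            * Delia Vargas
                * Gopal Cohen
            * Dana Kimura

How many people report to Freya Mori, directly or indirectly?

2

Freya Mori directly manages Niamh Ishikawa. Under Niamh Ishikawa: Isla Brown (1). That's 2 in total.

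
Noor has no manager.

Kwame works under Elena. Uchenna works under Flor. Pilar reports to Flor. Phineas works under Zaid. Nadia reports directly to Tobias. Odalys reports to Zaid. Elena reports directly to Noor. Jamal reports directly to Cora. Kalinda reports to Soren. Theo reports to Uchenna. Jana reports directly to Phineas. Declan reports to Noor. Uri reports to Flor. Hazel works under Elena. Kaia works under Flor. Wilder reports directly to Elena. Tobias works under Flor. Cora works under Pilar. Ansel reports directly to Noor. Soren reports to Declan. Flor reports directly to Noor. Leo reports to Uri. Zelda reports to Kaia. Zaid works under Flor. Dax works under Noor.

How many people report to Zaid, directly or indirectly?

Zaid directly manages Odalys, Phineas. Odalys has no reports. Under Phineas: Jana (1). So Zaid's organization is 2 direct reports plus everyone under them: 1 + 2 = 3.

3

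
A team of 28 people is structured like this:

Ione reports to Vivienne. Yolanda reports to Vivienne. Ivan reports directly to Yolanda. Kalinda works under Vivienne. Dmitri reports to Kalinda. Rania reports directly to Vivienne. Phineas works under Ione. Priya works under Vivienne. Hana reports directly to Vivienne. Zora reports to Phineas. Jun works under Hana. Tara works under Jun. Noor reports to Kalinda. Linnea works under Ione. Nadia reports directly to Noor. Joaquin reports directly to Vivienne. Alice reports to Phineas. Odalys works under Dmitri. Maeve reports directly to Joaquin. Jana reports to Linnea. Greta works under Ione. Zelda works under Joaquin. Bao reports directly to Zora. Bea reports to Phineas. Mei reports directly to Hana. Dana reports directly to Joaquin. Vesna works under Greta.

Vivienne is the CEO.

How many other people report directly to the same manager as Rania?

Rania reports to Vivienne. Vivienne's other direct reports are Ione, Yolanda, Kalinda, Priya, Hana, Joaquin — 6 peers.

6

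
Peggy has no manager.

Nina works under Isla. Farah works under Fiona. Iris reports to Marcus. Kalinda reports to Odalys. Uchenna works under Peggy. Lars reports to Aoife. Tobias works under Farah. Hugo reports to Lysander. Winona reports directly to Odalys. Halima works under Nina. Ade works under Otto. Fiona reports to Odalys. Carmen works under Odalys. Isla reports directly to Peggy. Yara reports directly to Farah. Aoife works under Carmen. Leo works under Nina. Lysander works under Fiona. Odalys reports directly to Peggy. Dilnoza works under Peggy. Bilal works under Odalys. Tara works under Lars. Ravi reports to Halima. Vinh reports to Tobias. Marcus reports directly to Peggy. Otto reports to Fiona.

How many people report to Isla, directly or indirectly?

Isla directly manages Nina. Under Nina: Halima, Ravi, Leo (3). That's 4 in total.

4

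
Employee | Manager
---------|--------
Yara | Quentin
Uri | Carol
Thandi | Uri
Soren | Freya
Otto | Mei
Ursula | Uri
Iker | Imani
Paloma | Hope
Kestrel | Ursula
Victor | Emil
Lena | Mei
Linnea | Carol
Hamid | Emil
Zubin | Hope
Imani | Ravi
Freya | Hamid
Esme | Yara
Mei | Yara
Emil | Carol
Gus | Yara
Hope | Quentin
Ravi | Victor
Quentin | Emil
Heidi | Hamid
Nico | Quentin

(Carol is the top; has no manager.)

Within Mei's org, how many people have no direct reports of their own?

The people in Mei's organization with no one reporting to them are Otto, Lena. That is 2.

2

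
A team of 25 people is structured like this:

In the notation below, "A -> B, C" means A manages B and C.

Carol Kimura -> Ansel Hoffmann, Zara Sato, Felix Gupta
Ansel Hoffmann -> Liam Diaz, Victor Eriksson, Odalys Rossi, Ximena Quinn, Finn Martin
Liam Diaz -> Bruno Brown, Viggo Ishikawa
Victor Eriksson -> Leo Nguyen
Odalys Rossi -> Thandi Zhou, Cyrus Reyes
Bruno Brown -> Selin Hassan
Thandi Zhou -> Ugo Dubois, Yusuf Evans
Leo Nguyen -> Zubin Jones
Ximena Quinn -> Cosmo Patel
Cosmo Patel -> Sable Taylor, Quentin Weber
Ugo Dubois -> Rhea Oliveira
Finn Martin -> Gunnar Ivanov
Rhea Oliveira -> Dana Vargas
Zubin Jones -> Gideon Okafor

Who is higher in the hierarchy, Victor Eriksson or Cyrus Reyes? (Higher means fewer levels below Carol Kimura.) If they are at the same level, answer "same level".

Victor Eriksson is 2 levels below Carol Kimura; Cyrus Reyes is 3. Victor Eriksson is higher.

Victor Eriksson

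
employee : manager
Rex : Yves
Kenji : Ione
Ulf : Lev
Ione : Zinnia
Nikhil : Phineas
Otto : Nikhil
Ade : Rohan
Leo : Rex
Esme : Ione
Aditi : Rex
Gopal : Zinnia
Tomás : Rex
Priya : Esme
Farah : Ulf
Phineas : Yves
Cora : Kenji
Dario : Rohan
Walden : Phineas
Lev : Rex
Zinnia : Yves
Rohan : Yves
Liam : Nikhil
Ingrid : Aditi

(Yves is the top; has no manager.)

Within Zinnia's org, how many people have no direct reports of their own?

3

The people in Zinnia's organization with no one reporting to them are Gopal, Priya, Cora. That is 3.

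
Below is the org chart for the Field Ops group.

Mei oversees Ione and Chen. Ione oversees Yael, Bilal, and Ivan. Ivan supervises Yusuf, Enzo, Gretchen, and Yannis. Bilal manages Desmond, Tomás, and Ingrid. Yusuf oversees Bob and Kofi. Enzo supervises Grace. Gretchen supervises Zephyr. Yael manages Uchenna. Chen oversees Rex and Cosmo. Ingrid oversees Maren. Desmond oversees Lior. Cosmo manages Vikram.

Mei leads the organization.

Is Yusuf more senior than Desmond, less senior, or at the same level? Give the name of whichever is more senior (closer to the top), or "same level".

Both Yusuf and Desmond are 3 levels below Mei.

same level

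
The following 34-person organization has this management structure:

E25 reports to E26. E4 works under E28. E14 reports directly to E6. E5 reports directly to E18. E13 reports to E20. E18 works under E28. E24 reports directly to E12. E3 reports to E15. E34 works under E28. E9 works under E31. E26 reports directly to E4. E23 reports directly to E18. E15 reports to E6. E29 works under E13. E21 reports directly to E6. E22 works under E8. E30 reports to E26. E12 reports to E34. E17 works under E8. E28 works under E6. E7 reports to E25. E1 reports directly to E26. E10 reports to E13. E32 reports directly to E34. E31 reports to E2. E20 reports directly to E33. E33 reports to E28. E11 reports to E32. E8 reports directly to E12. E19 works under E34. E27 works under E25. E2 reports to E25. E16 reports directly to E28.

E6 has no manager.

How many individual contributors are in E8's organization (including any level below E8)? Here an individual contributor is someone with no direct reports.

2

The people in E8's organization with no one reporting to them are E22, E17. That is 2.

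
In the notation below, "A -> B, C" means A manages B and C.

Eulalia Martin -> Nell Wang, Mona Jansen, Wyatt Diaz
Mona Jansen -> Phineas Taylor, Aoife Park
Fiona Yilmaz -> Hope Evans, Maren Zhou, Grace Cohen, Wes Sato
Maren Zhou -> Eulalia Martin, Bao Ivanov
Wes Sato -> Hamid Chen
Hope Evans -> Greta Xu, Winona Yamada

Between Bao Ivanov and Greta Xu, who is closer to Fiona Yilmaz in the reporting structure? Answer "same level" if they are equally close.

same level

Both Bao Ivanov and Greta Xu are 2 levels below Fiona Yilmaz.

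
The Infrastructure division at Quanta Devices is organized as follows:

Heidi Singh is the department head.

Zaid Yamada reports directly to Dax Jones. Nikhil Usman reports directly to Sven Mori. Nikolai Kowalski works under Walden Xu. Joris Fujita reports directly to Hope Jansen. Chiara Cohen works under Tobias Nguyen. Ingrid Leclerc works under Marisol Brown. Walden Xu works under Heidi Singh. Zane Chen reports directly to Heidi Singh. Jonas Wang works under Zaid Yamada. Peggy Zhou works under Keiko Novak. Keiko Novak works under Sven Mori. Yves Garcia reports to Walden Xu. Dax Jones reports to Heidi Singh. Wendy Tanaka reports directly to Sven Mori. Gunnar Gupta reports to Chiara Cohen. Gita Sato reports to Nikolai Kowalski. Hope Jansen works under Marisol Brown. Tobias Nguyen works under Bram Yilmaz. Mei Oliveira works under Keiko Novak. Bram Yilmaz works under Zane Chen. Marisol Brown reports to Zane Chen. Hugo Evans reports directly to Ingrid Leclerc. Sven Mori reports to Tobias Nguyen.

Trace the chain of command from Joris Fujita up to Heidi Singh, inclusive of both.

Joris Fujita -> Hope Jansen -> Marisol Brown -> Zane Chen -> Heidi Singh

Joris Fujita reports to Hope Jansen. Hope Jansen reports to Marisol Brown. Marisol Brown reports to Zane Chen. Zane Chen reports to Heidi Singh. Heidi Singh is at the top.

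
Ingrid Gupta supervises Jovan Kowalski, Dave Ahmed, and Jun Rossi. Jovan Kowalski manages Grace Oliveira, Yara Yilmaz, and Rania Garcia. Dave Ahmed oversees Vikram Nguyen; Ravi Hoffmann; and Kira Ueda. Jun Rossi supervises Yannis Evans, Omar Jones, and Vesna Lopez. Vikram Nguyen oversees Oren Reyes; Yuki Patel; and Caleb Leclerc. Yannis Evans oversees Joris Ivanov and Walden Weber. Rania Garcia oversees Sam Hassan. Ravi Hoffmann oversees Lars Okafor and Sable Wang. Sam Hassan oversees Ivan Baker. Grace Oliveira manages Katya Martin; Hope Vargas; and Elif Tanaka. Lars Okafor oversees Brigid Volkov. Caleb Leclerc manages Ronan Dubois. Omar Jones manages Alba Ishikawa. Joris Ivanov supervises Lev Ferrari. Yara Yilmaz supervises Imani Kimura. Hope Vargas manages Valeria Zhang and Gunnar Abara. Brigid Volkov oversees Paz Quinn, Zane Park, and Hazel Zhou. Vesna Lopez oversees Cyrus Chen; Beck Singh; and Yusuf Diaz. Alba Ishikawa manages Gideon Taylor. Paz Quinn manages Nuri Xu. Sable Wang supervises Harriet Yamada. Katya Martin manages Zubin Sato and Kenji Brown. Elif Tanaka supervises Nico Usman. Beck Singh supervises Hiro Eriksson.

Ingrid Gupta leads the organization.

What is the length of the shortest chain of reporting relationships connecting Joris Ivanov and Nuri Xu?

9

Joris Ivanov is 3 levels below Ingrid Gupta, and Nuri Xu is 6 levels below Ingrid Gupta (their lowest common manager). The shortest path runs up from Joris Ivanov to Ingrid Gupta and back down to Nuri Xu: 3 + 6 = 9 links.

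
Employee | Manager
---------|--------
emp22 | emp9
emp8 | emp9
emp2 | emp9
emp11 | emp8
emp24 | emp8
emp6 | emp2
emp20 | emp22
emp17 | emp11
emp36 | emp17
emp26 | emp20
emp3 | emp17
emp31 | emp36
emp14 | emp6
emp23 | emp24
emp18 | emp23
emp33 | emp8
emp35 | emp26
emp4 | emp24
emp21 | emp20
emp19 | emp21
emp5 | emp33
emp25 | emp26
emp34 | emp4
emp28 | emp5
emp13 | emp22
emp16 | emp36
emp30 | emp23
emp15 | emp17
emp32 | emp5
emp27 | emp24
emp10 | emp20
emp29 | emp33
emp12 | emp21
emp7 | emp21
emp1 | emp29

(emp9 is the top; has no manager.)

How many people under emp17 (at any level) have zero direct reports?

4

The people in emp17's organization with no one reporting to them are emp15, emp3, emp16, emp31. That is 4.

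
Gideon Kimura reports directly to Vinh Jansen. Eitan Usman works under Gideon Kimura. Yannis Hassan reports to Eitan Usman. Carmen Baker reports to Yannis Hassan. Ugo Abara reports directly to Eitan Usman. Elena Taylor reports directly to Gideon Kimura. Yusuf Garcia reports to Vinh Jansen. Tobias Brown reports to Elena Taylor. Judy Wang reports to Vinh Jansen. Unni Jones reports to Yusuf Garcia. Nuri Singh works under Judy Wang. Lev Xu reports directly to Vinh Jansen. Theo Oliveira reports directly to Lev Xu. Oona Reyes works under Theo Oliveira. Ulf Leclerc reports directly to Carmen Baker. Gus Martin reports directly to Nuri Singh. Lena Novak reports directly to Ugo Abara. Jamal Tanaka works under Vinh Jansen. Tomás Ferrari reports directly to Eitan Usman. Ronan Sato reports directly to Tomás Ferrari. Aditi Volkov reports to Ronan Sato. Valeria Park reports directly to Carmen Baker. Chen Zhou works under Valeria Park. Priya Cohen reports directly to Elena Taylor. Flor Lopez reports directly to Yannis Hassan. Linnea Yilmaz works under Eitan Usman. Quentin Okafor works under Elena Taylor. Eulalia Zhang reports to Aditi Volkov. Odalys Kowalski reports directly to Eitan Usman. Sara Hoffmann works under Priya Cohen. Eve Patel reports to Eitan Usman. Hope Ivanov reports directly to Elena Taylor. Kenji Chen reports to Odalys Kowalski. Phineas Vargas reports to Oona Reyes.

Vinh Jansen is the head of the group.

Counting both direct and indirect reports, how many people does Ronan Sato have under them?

2

Ronan Sato directly manages Aditi Volkov. Under Aditi Volkov: Eulalia Zhang (1). That's 2 in total.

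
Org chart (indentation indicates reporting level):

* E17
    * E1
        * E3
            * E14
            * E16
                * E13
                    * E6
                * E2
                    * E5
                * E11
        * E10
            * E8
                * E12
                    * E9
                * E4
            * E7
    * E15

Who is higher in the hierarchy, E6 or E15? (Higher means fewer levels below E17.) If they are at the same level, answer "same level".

E6 is 5 levels below E17; E15 is 1. E15 is higher.

E15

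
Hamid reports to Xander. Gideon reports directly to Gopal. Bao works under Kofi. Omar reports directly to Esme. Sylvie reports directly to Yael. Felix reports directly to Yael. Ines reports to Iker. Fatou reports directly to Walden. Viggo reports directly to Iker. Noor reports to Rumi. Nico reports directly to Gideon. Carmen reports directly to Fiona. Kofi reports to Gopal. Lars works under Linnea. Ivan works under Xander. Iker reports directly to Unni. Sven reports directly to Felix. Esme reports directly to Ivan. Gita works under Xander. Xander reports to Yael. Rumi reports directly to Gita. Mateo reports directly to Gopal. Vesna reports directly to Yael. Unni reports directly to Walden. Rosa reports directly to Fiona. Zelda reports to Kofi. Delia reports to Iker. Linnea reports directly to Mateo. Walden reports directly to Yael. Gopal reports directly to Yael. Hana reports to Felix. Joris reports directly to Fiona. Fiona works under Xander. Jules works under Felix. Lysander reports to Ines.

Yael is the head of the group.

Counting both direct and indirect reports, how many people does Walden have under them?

Walden directly manages Unni, Fatou. Under Unni: Iker, Delia, Viggo, Ines, Lysander (5). Fatou has no reports. So Walden's organization is 2 direct reports plus everyone under them: 6 + 1 = 7.

7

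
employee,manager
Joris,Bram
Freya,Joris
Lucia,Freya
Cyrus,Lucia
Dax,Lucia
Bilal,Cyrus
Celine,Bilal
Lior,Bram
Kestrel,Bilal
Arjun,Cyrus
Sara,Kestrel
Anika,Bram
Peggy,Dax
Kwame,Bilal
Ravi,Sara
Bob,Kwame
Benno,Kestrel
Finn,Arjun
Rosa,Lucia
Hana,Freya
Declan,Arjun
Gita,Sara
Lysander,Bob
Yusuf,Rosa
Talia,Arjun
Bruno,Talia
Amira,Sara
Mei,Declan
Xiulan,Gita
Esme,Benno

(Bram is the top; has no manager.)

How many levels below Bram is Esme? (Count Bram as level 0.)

Chain from Esme up to Bram: Esme → Benno → Kestrel → Bilal → Cyrus → Lucia → Freya → Joris → Bram. That is 8 steps up, so Esme is 8 levels below Bram.

8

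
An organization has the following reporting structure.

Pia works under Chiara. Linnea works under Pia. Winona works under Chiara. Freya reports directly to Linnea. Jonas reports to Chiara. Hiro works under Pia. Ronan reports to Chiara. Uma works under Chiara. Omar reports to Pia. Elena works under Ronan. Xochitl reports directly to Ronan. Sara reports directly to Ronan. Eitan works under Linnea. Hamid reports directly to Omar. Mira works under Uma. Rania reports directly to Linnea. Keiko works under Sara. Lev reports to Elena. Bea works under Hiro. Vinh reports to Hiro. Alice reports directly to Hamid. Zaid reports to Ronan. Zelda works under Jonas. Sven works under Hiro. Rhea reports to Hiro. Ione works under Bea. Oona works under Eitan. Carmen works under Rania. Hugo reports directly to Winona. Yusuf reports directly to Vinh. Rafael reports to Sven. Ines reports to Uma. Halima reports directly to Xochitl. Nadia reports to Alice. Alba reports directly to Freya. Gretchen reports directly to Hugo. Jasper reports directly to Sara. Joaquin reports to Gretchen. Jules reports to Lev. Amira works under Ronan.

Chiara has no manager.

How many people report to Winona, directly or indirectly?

Winona directly manages Hugo. Under Hugo: Gretchen, Joaquin (2). That's 3 in total.

3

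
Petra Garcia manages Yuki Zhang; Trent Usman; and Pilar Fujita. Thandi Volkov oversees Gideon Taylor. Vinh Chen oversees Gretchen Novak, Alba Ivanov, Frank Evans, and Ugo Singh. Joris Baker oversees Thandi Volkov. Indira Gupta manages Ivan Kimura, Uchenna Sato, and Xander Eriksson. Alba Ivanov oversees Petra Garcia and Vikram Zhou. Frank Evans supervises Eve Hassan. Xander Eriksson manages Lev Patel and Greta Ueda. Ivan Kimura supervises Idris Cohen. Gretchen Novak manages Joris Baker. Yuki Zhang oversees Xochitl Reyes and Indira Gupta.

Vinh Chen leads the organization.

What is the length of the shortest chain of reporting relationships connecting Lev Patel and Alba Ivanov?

5

Lev Patel is in Alba Ivanov's organization: the chain from Lev Patel up to Alba Ivanov is Lev Patel → Xander Eriksson → Indira Gupta → Yuki Zhang → Petra Garcia → Alba Ivanov, which is 5 links.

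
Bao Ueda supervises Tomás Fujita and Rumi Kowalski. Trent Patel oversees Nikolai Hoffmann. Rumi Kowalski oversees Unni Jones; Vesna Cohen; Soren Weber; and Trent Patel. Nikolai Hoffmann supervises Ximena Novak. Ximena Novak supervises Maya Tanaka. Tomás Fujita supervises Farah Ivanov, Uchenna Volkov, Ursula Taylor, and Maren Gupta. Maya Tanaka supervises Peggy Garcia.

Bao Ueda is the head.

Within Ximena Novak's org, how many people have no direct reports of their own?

The only person in Ximena Novak's organization with no one reporting to them is Peggy Garcia. That is 1.

1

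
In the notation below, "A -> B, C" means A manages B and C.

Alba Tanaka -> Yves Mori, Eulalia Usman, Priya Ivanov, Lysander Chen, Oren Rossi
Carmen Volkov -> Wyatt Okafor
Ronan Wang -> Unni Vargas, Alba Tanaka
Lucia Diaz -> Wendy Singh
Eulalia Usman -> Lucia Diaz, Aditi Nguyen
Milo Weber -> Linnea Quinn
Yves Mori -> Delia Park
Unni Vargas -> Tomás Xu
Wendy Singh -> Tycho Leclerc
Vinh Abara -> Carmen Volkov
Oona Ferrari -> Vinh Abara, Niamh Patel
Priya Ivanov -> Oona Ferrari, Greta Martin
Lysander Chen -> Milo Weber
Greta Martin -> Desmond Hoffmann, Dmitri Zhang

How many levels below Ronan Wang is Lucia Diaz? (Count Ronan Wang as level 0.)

3

Chain from Lucia Diaz up to Ronan Wang: Lucia Diaz → Eulalia Usman → Alba Tanaka → Ronan Wang. That is 3 steps up, so Lucia Diaz is 3 levels below Ronan Wang.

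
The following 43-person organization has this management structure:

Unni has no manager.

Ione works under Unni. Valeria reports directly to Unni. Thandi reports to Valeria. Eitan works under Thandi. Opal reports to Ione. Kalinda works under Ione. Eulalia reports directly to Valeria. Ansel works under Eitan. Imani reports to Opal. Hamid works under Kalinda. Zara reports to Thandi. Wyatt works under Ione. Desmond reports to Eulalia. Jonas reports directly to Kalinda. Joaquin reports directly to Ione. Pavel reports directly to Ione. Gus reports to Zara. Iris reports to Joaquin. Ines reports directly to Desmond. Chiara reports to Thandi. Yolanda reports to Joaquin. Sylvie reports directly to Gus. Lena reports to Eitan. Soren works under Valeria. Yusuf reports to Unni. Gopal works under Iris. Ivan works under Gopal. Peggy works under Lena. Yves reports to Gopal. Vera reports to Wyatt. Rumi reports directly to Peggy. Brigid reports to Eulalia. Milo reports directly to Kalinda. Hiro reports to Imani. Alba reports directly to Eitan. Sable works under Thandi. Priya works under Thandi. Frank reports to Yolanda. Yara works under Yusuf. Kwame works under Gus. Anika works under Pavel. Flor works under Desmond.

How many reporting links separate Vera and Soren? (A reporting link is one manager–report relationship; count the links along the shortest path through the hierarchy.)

Vera is 3 levels below Unni, and Soren is 2 levels below Unni (their lowest common manager). The shortest path runs up from Vera to Unni and back down to Soren: 3 + 2 = 5 links.

5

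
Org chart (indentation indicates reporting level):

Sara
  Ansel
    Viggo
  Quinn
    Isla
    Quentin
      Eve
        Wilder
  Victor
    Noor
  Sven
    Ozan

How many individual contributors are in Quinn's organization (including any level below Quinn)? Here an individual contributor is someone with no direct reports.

The people in Quinn's organization with no one reporting to them are Wilder, Isla. That is 2.

2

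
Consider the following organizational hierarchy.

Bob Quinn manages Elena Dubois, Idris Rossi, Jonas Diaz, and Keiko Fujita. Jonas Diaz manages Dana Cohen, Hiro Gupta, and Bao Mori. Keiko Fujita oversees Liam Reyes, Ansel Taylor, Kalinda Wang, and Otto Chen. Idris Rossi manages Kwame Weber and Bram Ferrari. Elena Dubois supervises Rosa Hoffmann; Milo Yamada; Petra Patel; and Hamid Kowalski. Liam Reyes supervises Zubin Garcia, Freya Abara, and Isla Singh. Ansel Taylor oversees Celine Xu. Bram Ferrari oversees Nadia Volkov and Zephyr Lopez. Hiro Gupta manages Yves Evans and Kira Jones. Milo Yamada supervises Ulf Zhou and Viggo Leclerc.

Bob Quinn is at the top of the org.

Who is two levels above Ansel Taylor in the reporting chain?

Ansel Taylor reports to Keiko Fujita, and Keiko Fujita reports to Bob Quinn. So Ansel Taylor's skip-level manager is Bob Quinn.

Bob Quinn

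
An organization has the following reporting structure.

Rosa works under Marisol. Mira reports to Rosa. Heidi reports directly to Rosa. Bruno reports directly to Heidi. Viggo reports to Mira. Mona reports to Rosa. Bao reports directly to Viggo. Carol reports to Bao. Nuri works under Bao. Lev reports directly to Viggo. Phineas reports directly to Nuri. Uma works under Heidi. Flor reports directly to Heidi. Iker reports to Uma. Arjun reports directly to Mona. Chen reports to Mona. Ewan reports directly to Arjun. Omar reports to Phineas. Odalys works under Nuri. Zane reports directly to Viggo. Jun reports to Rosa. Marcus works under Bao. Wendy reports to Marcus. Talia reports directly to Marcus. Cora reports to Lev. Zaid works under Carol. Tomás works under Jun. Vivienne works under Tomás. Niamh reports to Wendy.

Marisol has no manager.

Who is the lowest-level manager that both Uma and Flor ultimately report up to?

Heidi

Uma's chain of managers is Heidi, Rosa, Marisol. Flor's chain of managers is Heidi, Rosa, Marisol. The first manager that appears in both chains is Heidi.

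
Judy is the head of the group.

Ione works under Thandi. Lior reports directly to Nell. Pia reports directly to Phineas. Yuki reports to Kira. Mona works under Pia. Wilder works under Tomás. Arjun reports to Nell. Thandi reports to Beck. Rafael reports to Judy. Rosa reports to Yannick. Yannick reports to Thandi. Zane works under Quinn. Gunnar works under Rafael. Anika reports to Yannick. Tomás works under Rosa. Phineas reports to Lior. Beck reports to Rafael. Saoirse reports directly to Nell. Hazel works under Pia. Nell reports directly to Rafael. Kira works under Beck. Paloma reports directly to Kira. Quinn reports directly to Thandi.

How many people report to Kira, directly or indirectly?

2

Kira directly manages Paloma, Yuki. Paloma has no reports. Yuki has no reports. So Kira's organization is 2 direct reports plus everyone under them: 1 + 1 = 2.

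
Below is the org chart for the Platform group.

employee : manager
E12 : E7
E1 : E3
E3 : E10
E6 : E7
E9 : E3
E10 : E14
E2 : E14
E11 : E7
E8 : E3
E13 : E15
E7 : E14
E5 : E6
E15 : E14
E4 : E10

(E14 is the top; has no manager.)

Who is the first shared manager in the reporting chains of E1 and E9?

E1's chain of managers is E3, E10, E14. E9's chain of managers is E3, E10, E14. The first manager that appears in both chains is E3.

E3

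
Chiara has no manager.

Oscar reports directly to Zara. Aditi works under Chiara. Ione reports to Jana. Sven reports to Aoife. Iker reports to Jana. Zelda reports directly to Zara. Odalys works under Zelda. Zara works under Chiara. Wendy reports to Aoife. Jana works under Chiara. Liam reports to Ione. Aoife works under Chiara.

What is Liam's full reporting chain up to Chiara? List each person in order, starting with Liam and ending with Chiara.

Liam -> Ione -> Jana -> Chiara

Liam reports to Ione. Ione reports to Jana. Jana reports to Chiara. Chiara is at the top.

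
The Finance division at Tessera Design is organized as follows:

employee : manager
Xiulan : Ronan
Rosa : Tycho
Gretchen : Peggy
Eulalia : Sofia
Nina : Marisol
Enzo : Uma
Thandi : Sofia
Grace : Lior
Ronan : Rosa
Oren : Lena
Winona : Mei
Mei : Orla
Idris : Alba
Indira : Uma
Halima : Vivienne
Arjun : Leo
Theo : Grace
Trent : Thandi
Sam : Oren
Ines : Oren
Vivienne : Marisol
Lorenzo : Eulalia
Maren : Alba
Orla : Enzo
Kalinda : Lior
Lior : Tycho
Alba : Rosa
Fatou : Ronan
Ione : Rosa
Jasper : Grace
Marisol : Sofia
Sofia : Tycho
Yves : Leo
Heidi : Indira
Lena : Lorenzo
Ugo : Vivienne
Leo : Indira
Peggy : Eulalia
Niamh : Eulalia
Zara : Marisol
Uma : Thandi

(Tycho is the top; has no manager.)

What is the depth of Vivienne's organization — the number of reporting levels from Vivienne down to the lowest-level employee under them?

The longest chain under Vivienne runs Vivienne → Ugo, which is 1 level below Vivienne.

1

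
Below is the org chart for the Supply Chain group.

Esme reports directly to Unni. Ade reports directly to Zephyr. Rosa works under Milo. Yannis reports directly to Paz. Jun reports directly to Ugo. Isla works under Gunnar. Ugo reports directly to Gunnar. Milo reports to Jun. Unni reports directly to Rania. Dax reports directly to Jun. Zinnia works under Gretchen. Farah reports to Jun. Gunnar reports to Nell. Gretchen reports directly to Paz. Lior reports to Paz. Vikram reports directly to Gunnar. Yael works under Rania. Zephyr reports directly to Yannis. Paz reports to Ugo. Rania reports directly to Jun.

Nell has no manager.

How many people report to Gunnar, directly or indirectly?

Gunnar directly manages Ugo, Vikram, Isla. Under Ugo: Paz, Lior, Gretchen, Zinnia, Yannis, Zephyr, Ade, Jun, Dax, Farah, Rania, Yael, Unni, Esme, Milo, Rosa (16). Vikram has no reports. Isla has no reports. So Gunnar's organization is 3 direct reports plus everyone under them: 17 + 1 + 1 = 19.

19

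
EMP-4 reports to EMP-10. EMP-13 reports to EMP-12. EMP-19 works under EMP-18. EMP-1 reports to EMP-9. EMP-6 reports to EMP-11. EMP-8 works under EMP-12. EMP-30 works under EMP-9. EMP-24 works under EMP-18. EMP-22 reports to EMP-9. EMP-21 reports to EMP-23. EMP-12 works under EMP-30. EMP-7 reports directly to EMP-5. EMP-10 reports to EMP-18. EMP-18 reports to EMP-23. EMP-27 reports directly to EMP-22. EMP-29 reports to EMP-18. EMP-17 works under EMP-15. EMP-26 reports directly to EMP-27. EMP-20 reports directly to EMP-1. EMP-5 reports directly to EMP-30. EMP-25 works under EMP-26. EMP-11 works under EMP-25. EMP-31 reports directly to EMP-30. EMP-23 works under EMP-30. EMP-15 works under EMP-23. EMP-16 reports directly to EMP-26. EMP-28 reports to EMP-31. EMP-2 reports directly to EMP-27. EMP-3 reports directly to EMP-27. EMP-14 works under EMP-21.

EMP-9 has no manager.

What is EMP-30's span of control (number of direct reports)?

EMP-30 directly manages EMP-23, EMP-5, EMP-31, EMP-12. That is 4 direct reports.

4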